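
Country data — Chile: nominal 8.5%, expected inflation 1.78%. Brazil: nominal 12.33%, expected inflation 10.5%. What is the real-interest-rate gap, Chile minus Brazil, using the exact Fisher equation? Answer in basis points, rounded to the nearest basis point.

495 basis points

Chile: (1 + 0.0850)/(1 + 0.0178) − 1 = 6.6025%
Brazil: (1 + 0.1233)/(1 + 0.1050) − 1 = 1.6561%
Differential = 6.6025% − 1.6561% = 4.9464% → 495 basis points.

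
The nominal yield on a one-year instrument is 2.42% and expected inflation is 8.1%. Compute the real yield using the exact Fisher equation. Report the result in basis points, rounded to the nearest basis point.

-525 basis points

1 + r = 1.02420 / 1.08100 = 0.947456
r = 0.947456 − 1 = -5.2544%, i.e. -525 basis points.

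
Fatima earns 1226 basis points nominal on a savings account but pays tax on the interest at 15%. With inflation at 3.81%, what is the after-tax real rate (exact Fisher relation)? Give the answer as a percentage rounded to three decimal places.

6.368%

After-tax nominal return = 12.26% × (1 − 0.15) = 10.4210%.
1 + r = 1.10421 / 1.03810 = 1.063684
After-tax real rate = 1.063684 − 1 → 6.368%.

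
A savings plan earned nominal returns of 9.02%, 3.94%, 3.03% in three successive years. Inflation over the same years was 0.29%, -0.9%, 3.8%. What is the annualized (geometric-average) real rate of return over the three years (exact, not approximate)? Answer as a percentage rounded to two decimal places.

4.21%

Compound the nominal returns: 1.0902 × 1.0394 × 1.0303 = 1.16748844.
Compound inflation: 1.0029 × 0.9910 × 1.0380 = 1.03164111.
Deflate: 1.16748844 / 1.03164111 = 1.13168081.
Annualized real rate = 1.13168081^(1/3) − 1 = 4.2097% → 4.21%.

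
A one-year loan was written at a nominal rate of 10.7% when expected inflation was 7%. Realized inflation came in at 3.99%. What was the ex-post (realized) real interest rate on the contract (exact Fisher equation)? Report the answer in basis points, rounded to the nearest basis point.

645 basis points

Ex-post: (1 + 0.1070)/(1 + 0.0399) − 1 = 6.4525%
So the realized real rate is 645 basis points.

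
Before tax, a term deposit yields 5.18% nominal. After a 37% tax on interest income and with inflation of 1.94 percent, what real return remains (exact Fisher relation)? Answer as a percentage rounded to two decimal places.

1.30%

After-tax nominal return = 5.18% × (1 − 0.37) = 3.2634%.
1 + r = 1.032634 / 1.01940 = 1.012982
After-tax real rate = 1.012982 − 1 → 1.30%.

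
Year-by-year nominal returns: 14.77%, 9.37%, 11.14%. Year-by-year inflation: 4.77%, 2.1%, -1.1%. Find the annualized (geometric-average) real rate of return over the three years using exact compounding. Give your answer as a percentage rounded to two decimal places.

9.66%

Nominal growth factor = 1.1477 × 1.0937 × 1.1114 = 1.39507317
Price-level growth factor = 1.0477 × 1.0210 × 0.9890 = 1.05793498
Real growth factor = 1.39507317 / 1.05793498 = 1.31867572
Annualized real rate = 1.31867572^(1/3) − 1 = 9.6594% → 9.66%.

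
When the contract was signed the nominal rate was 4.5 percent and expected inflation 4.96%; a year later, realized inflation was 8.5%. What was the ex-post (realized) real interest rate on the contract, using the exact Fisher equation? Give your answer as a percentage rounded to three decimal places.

-3.687%

Ex-post: (1 + 0.0450)/(1 + 0.0850) − 1 = -3.6866%
So the realized real rate is -3.687%.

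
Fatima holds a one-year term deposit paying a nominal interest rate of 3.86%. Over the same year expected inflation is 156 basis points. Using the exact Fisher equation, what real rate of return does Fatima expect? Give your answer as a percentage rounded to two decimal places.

2.26%

1 + r = 1.03860 / 1.01560 = 1.022647
r = 1.022647 − 1 = 2.2647%, i.e. 2.26%.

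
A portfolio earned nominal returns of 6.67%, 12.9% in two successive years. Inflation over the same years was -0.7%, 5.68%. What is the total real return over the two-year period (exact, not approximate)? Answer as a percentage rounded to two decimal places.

Compound the nominal returns: 1.0667 × 1.1290 = 1.204304.
Compound inflation: 0.9930 × 1.0568 = 1.049402.
Deflate: 1.204304 / 1.049402 = 1.147610.
Total real return = 1.147610 − 1 → 14.76%.

14.76%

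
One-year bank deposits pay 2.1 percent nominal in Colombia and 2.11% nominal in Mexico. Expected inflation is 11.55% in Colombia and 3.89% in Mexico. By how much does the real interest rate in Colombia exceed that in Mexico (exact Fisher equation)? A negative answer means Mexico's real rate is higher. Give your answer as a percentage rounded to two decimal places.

-6.76%

Colombia: (1 + 0.0210)/(1 + 0.1155) − 1 = -8.4715%
Mexico: (1 + 0.0211)/(1 + 0.0389) − 1 = -1.7134%
Differential = -8.4715% − (-1.7134%) = -6.7582% → -6.76%.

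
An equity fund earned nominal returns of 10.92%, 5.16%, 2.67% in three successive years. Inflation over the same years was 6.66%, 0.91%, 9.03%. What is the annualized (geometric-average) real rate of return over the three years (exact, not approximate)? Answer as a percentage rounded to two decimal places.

Compound the nominal returns: 1.1092 × 1.0516 × 1.0267 = 1.19757853.
Compound inflation: 1.0666 × 1.0091 × 1.0903 = 1.17349650.
Deflate: 1.19757853 / 1.17349650 = 1.02052160.
Annualized real rate = 1.02052160^(1/3) − 1 = 0.6794% → 0.68%.

0.68%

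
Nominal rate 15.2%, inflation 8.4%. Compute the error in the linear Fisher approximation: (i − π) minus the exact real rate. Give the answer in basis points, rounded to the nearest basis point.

53 basis points

Approximate: r ≈ 15.200% − 8.400% = 6.8000%
Exact: (1 + 0.1520)/(1 + 0.0840) − 1 = 6.2731%
Error = 6.8000% − 6.2731% = 0.5269% → 53 basis points.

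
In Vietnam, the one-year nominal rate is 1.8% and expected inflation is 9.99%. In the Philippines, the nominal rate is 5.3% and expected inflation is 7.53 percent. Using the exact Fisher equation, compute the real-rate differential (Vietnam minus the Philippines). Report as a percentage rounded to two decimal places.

-5.37%

Vietnam: (1 + 0.0180)/(1 + 0.0999) − 1 = -7.4461%
The Philippines: (1 + 0.0530)/(1 + 0.0753) − 1 = -2.0738%
Differential = -7.4461% − (-2.0738%) = -5.3723% → -5.37%.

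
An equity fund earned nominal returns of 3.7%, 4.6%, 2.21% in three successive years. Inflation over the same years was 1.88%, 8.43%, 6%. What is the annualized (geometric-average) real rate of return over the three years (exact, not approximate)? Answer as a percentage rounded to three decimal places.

Compound the nominal returns: 1.0370 × 1.0460 × 1.0221 = 1.10867391.
Compound inflation: 1.0188 × 1.0843 × 1.0600 = 1.17096593.
Deflate: 1.10867391 / 1.17096593 = 0.94680288.
Annualized real rate = 0.94680288^(1/3) − 1 = -1.8056% → -1.806%.

-1.806%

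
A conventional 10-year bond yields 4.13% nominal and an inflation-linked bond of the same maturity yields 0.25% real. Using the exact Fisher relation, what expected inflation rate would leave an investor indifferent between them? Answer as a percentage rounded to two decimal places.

3.87%

(1 + π) = (1 + i)/(1 + r) = 1.04130 / 1.00250 = 1.038703
Break-even inflation = 1.038703 − 1 → 3.87%.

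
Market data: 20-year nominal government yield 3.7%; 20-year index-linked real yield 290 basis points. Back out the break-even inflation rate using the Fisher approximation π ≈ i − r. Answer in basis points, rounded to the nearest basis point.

80 basis points

π ≈ i − r = 3.7% − 2.9% → 80 basis points.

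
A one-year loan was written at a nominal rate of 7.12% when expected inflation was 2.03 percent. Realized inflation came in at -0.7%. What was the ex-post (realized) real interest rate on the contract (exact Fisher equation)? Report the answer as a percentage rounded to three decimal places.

Ex-post: (1 + 0.0712)/(1 − 0.0070) − 1 = 7.8751%
So the realized real rate is 7.875%.

7.875%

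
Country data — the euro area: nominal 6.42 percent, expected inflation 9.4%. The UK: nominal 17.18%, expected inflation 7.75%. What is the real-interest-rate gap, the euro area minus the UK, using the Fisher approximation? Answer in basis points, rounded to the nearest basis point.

-1241 basis points

The euro area: 6.42% − 9.4% = -2.980%
The UK: 17.18% − 7.75% = 9.430%
Differential = -12.410% → -1241 basis points.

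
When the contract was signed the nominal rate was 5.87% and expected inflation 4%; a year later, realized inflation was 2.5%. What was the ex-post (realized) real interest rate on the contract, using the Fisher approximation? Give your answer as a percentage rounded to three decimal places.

Ex-post: 5.87% − 2.5% = 3.370%
So the realized real rate is 3.370%.

3.370%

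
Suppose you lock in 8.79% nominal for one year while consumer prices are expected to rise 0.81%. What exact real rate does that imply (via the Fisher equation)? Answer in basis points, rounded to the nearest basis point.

792 basis points

By the Fisher equation, 1 + r = (1 + i)/(1 + π).
1 + r = 1.08790 / 1.00810 = 1.079159
r = 1.079159 − 1 = 7.9159%, i.e. 792 basis points.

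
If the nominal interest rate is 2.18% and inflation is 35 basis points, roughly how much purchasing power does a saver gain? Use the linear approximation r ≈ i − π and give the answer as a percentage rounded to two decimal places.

1.83%

r ≈ i − π = 2.18% − 0.35% = 1.83%.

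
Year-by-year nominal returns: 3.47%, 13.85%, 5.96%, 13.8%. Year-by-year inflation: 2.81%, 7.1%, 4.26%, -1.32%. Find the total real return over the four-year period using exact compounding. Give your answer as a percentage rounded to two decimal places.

Compound the nominal returns: 1.0347 × 1.1385 × 1.0596 × 1.1380 = 1.420469.
Compound inflation: 1.0281 × 1.0710 × 1.0426 × 0.9868 = 1.132848.
Deflate: 1.420469 / 1.132848 = 1.253892.
Total real return = 1.253892 − 1 → 25.39%.

25.39%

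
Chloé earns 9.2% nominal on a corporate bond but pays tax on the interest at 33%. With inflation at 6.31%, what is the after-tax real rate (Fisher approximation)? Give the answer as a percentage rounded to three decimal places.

-0.146%

After-tax nominal return = 9.2% × (1 − 0.33) = 6.1640%.
r ≈ 6.1640% − 6.31% → -0.146%.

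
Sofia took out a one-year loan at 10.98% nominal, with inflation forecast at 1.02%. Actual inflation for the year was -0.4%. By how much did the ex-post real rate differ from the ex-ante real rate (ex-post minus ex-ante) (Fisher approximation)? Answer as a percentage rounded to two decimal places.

1.42%

Ex-ante: 10.98% − 1.02% = 9.960%
Ex-post: 10.98% − (-0.4%) = 11.380%
Difference (ex-post − ex-ante) = 1.4200% → 1.42%.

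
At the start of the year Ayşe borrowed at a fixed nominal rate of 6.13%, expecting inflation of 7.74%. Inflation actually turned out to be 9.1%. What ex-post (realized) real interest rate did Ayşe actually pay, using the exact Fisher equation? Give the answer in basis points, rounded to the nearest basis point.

Ex-post: (1 + 0.0613)/(1 + 0.0910) − 1 = -2.7223%
So the realized real rate is -272 basis points.

-272 basis points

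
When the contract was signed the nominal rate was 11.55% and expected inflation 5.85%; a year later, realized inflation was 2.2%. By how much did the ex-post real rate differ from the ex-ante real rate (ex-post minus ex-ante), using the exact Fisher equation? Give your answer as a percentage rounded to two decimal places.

3.76%

Ex-ante: (1 + 0.1155)/(1 + 0.0585) − 1 = 5.3850%
Ex-post: (1 + 0.1155)/(1 + 0.0220) − 1 = 9.1487%
Difference (ex-post − ex-ante) = 3.7637% → 3.76%.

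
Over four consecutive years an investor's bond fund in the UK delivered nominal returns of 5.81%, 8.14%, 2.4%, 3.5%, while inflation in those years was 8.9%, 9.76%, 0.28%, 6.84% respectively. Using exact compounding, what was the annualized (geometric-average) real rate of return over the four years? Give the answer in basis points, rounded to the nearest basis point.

-135 basis points

Nominal growth factor = 1.0581 × 1.0814 × 1.0240 × 1.0350 = 1.21270002
Price-level growth factor = 1.0890 × 1.0976 × 1.0028 × 1.0684 = 1.28061971
Real growth factor = 1.21270002 / 1.28061971 = 0.94696342
Annualized real rate = 0.94696342^(1/4) − 1 = -1.3531% → -135 basis points.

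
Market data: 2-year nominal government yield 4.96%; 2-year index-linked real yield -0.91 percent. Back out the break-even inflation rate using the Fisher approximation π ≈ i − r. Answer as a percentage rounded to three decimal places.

π ≈ i − r = 4.96% − (-0.91%) → 5.870%.

5.870%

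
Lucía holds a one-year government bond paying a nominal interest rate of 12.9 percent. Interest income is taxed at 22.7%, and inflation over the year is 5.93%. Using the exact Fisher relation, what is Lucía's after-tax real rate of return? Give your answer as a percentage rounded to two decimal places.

3.82%

After-tax nominal return = 12.9% × (1 − 0.227) = 9.9717%.
1 + r = 1.099717 / 1.05930 = 1.038154
After-tax real rate = 1.038154 − 1 → 3.82%.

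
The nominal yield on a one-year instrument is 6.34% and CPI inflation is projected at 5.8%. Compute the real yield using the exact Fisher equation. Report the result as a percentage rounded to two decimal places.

By the Fisher identity, 1 + r = (1 + i)/(1 + π).
1 + r = 1.06340 / 1.05800 = 1.005104
r = 1.005104 − 1 = 0.5104%, i.e. 0.51%.

0.51%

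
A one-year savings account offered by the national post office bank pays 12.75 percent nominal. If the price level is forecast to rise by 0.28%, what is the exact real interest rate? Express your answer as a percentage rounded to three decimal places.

12.435%

1 + r = 1.12750 / 1.00280 = 1.124352
r = 1.124352 − 1 = 12.4352%, i.e. 12.435%.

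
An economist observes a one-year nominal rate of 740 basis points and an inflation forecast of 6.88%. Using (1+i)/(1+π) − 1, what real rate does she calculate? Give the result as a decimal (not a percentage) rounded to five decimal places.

0.00487

1 + r = 1.07400 / 1.06880 = 1.0048653
r = 1.0048653 − 1 = 0.48653%, i.e. 0.00487.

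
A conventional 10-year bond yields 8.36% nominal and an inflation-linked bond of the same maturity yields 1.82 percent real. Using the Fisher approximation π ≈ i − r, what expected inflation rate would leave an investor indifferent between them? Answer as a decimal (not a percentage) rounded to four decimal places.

0.0654

π ≈ i − r = 8.36% − 1.82% → 0.0654.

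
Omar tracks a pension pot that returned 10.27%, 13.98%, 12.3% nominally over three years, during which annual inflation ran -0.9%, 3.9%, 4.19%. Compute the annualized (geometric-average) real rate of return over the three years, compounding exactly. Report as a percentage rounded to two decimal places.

9.58%

Nominal growth factor = 1.1027 × 1.1398 × 1.1230 = 1.41145093
Price-level growth factor = 0.9910 × 1.0390 × 1.0419 = 1.07279129
Real growth factor = 1.41145093 / 1.07279129 = 1.31568082
Annualized real rate = 1.31568082^(1/3) − 1 = 9.5764% → 9.58%.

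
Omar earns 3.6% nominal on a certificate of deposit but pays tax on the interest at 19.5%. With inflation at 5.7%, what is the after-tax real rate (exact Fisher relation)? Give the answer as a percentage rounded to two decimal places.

-2.65%

After-tax nominal return = 3.6% × (1 − 0.195) = 2.8980%.
1 + r = 1.02898 / 1.05700 = 0.973491
After-tax real rate = 0.973491 − 1 → -2.65%.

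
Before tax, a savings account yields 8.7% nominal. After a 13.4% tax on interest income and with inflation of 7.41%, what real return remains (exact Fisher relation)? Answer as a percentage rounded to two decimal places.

After-tax nominal return = 8.7% × (1 − 0.134) = 7.5342%.
1 + r = 1.075342 / 1.07410 = 1.001156
After-tax real rate = 1.001156 − 1 → 0.12%.

0.12%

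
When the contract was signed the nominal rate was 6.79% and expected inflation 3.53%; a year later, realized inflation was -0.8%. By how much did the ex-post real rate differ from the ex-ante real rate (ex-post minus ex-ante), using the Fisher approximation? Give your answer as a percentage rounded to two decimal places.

4.33%

Ex-ante: 6.79% − 3.53% = 3.260%
Ex-post: 6.79% − (-0.8%) = 7.590%
Difference (ex-post − ex-ante) = 4.3300% → 4.33%.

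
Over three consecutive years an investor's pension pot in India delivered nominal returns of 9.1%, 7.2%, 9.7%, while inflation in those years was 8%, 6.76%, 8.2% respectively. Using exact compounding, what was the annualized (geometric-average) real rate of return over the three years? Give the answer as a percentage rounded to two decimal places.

0.94%

Nominal growth factor = 1.0910 × 1.0720 × 1.0970 = 1.28299854
Price-level growth factor = 1.0800 × 1.0676 × 1.0820 = 1.24755466
Real growth factor = 1.28299854 / 1.24755466 = 1.02841069
Annualized real rate = 1.02841069^(1/3) − 1 = 0.9382% → 0.94%.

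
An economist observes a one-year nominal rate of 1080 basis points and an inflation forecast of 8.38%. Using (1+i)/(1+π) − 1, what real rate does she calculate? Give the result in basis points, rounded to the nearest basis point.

223 basis points

By the Fisher relation, 1 + r = (1 + i)/(1 + π).
1 + r = 1.10800 / 1.08380 = 1.022329
r = 1.022329 − 1 = 2.2329%, i.e. 223 basis points.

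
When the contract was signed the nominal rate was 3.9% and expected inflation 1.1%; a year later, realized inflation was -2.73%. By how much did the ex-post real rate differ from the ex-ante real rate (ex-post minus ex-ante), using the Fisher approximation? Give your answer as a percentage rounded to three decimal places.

3.830%

Ex-ante: 3.9% − 1.1% = 2.800%
Ex-post: 3.9% − (-2.73%) = 6.630%
Difference (ex-post − ex-ante) = 3.8300% → 3.830%.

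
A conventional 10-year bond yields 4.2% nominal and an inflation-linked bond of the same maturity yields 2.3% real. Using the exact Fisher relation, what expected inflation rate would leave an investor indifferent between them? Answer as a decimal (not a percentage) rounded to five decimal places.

(1 + π) = (1 + i)/(1 + r) = 1.04200 / 1.02300 = 1.018573
Break-even inflation = 1.018573 − 1 → 0.01857.

0.01857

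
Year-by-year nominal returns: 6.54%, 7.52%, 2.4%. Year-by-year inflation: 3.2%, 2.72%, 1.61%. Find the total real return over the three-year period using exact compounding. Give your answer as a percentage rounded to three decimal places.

Compound the nominal returns: 1.0654 × 1.0752 × 1.0240 = 1.173011.
Compound inflation: 1.0320 × 1.0272 × 1.0161 = 1.077138.
Deflate: 1.173011 / 1.077138 = 1.089007.
Total real return = 1.089007 − 1 → 8.901%.

8.901%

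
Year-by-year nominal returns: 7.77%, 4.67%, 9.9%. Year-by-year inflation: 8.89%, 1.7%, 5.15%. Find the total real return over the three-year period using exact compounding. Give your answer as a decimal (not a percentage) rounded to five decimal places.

0.06463

Nominal growth factor = 1.0777 × 1.0467 × 1.0990 = 1.239703
Price-level growth factor = 1.0889 × 1.0170 × 1.0515 = 1.164443
Real growth factor = 1.239703 / 1.164443 = 1.064632
Total real return = 1.064632 − 1 → 0.06463.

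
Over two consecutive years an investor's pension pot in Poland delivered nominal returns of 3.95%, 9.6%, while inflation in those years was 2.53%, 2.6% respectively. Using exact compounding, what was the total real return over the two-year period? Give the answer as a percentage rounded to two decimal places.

Nominal growth factor = 1.0395 × 1.0960 = 1.139292
Price-level growth factor = 1.0253 × 1.0260 = 1.051958
Real growth factor = 1.139292 / 1.051958 = 1.083021
Total real return = 1.083021 − 1 → 8.30%.

8.30%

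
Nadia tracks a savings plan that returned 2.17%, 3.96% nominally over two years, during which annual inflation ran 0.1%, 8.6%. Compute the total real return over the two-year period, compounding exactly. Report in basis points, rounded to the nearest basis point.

-229 basis points

Nominal growth factor = 1.0217 × 1.0396 = 1.062159
Price-level growth factor = 1.0010 × 1.0860 = 1.087086
Real growth factor = 1.062159 / 1.087086 = 0.977070
Total real return = 0.977070 − 1 → -229 basis points.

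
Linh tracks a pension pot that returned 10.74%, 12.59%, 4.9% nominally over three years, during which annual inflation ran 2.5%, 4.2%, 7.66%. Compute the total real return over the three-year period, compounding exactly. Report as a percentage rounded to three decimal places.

13.745%

Compound the nominal returns: 1.1074 × 1.1259 × 1.0490 = 1.307916.
Compound inflation: 1.0250 × 1.0420 × 1.0766 = 1.149863.
Deflate: 1.307916 / 1.149863 = 1.137454.
Total real return = 1.137454 − 1 → 13.745%.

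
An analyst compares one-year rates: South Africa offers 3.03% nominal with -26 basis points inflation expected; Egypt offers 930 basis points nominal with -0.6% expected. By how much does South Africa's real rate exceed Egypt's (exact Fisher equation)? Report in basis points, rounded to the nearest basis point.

-666 basis points

South Africa: (1 + 0.0303)/(1 − 0.0026) − 1 = 3.2986%
Egypt: (1 + 0.0930)/(1 − 0.0060) − 1 = 9.9598%
Differential = 3.2986% − 9.9598% = -6.6612% → -666 basis points.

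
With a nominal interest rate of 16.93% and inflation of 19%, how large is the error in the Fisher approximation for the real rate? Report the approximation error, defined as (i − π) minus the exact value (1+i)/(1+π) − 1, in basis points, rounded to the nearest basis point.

-33 basis points

Approximate: r ≈ 16.930% − 19.000% = -2.0700%
Exact: (1 + 0.1693)/(1 + 0.1900) − 1 = -1.7395%
Error = -2.0700% − (-1.7395%) = -0.3305% → -33 basis points.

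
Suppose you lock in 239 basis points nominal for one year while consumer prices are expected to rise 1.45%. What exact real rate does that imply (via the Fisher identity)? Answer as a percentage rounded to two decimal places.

By the Fisher identity, 1 + r = (1 + i)/(1 + π).
1 + r = 1.02390 / 1.01450 = 1.009266
r = 1.009266 − 1 = 0.9266%, i.e. 0.93%.

0.93%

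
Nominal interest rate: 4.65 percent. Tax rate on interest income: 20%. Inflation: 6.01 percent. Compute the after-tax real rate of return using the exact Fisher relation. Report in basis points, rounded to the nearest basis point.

After-tax nominal return = 4.65% × (1 − 0.2) = 3.7200%.
1 + r = 1.03720 / 1.06010 = 0.978398
After-tax real rate = 0.978398 − 1 → -216 basis points.

-216 basis points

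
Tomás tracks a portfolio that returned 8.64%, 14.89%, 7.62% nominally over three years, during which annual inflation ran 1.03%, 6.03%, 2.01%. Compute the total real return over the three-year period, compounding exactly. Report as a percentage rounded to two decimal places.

Nominal growth factor = 1.0864 × 1.1489 × 1.0762 = 1.343275
Price-level growth factor = 1.0103 × 1.0603 × 1.0201 = 1.092753
Real growth factor = 1.343275 / 1.092753 = 1.229258
Total real return = 1.229258 − 1 → 22.93%.

22.93%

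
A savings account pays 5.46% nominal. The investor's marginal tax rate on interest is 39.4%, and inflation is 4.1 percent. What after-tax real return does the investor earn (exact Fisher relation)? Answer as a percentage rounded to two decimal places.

-0.76%

After-tax nominal return = 5.46% × (1 − 0.394) = 3.30876%.
1 + r = 1.0330876 / 1.04100 = 0.992399
After-tax real rate = 0.992399 − 1 → -0.76%.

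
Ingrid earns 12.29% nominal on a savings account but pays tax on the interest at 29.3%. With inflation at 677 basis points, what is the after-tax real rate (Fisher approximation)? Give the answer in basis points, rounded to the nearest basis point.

192 basis points

After-tax nominal return = 12.29% × (1 − 0.293) = 8.68903%.
r ≈ 8.68903% − 6.77% → 192 basis points.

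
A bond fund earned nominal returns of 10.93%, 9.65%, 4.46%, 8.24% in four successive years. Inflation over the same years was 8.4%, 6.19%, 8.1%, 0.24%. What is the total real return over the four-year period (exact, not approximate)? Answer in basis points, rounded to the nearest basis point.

Nominal growth factor = 1.1093 × 1.0965 × 1.0446 × 1.0824 = 1.375294
Price-level growth factor = 1.0840 × 1.0619 × 1.0810 × 1.0024 = 1.247325
Real growth factor = 1.375294 / 1.247325 = 1.102594
Total real return = 1.102594 − 1 → 1026 basis points.

1026 basis points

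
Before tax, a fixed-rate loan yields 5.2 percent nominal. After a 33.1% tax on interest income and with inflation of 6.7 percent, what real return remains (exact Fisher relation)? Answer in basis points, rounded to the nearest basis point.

After-tax nominal return = 5.2% × (1 − 0.331) = 3.4788%.
1 + r = 1.034788 / 1.06700 = 0.969811
After-tax real rate = 0.969811 − 1 → -302 basis points.

-302 basis points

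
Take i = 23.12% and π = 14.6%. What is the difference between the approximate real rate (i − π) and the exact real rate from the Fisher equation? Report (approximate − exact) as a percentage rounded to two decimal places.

Approximate: r ≈ 23.120% − 14.600% = 8.5200%
Exact: (1 + 0.2312)/(1 + 0.1460) − 1 = 7.4346%
Error = 8.5200% − 7.4346% = 1.0854% → 1.09%.

1.09%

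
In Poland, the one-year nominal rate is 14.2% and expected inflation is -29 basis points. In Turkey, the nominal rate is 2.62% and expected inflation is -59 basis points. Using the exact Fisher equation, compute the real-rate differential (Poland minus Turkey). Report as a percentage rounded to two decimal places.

11.30%

Poland: (1 + 0.1420)/(1 − 0.0029) − 1 = 14.5321%
Turkey: (1 + 0.0262)/(1 − 0.0059) − 1 = 3.2291%
Differential = 14.5321% − 3.2291% = 11.3031% → 11.30%.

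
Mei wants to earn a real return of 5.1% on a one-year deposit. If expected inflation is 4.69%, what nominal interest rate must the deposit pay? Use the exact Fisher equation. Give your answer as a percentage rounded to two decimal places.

(1 + i) = (1 + r)(1 + π) = 1.05100 × 1.04690 = 1.1002919
i = 1.1002919 − 1, so the required nominal rate is 10.03%.

10.03%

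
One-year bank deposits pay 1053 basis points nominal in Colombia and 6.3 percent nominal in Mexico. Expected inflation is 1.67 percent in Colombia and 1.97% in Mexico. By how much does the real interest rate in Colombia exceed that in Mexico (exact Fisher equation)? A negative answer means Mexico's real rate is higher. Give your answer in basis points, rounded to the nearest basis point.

447 basis points

Colombia: (1 + 0.1053)/(1 + 0.0167) − 1 = 8.7145%
Mexico: (1 + 0.0630)/(1 + 0.0197) − 1 = 4.2463%
Differential = 8.7145% − 4.2463% = 4.4681% → 447 basis points.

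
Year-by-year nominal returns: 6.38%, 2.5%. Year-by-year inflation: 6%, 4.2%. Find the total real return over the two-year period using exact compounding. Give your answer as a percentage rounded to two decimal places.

-1.28%

Compound the nominal returns: 1.0638 × 1.0250 = 1.090395.
Compound inflation: 1.0600 × 1.0420 = 1.104520.
Deflate: 1.090395 / 1.104520 = 0.987212.
Total real return = 0.987212 − 1 → -1.28%.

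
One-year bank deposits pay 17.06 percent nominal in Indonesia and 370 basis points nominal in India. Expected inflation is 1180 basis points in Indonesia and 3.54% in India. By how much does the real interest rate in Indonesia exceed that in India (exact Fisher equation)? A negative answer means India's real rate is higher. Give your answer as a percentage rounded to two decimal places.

Indonesia: (1 + 0.1706)/(1 + 0.1180) − 1 = 4.7048%
India: (1 + 0.0370)/(1 + 0.0354) − 1 = 0.1545%
Differential = 4.7048% − 0.1545% = 4.5503% → 4.55%.

4.55%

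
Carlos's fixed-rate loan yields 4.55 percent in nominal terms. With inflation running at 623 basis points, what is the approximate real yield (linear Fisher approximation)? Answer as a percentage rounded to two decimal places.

r ≈ i − π = 4.55% − 6.23% = -1.68%.

-1.68%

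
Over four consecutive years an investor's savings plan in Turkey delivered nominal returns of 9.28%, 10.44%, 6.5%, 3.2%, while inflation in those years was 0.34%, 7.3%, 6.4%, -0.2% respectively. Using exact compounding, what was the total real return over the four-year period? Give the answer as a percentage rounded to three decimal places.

16.025%

Nominal growth factor = 1.0928 × 1.1044 × 1.0650 × 1.0320 = 1.326467
Price-level growth factor = 1.0034 × 1.0730 × 1.0640 × 0.9980 = 1.143263
Real growth factor = 1.326467 / 1.143263 = 1.160247
Total real return = 1.160247 − 1 → 16.025%.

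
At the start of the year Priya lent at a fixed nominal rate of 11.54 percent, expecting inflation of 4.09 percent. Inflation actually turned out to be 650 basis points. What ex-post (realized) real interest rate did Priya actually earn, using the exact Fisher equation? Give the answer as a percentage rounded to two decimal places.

Ex-post: (1 + 0.1154)/(1 + 0.0650) − 1 = 4.7324%
So the realized real rate is 4.73%.

4.73%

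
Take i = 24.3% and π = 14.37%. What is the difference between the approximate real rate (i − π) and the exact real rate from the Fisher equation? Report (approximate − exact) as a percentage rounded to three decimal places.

Approximate: r ≈ 24.300% − 14.370% = 9.9300%
Exact: (1 + 0.2430)/(1 + 0.1437) − 1 = 8.6823%
Error = 9.9300% − 8.6823% = 1.2477% → 1.248%.

1.248%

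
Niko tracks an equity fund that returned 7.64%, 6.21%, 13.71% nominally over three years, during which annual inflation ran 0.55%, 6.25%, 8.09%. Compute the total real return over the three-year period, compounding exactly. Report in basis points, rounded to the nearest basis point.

Compound the nominal returns: 1.0764 × 1.0621 × 1.1371 = 1.299983.
Compound inflation: 1.0055 × 1.0625 × 1.0809 = 1.154773.
Deflate: 1.299983 / 1.154773 = 1.125748.
Total real return = 1.125748 − 1 → 1257 basis points.

1257 basis points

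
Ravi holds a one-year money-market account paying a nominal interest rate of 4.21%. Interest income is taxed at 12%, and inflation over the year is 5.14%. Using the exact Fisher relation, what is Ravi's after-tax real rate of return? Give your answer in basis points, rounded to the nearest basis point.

After-tax nominal return = 4.21% × (1 − 0.12) = 3.7048%.
1 + r = 1.037048 / 1.05140 = 0.9863496
After-tax real rate = 0.9863496 − 1 → -137 basis points.

-137 basis points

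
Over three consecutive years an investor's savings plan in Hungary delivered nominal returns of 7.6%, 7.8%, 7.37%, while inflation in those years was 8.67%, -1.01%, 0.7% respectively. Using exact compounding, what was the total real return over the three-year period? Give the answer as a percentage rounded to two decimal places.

Nominal growth factor = 1.0760 × 1.0780 × 1.0737 = 1.245415
Price-level growth factor = 1.0867 × 0.9899 × 1.0070 = 1.083254
Real growth factor = 1.245415 / 1.083254 = 1.149697
Total real return = 1.149697 − 1 → 14.97%.

14.97%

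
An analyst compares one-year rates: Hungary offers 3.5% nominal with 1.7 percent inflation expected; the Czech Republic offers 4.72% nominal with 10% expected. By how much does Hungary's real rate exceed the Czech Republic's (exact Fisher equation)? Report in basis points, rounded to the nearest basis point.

657 basis points

Hungary: (1 + 0.0350)/(1 + 0.0170) − 1 = 1.7699%
The Czech Republic: (1 + 0.0472)/(1 + 0.1000) − 1 = -4.8000%
Differential = 1.7699% − (-4.8000%) = 6.5699% → 657 basis points.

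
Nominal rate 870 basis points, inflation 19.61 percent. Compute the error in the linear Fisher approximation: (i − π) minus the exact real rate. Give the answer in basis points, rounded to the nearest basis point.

-179 basis points

Approximate: r ≈ 8.700% − 19.610% = -10.9100%
Exact: (1 + 0.0870)/(1 + 0.1961) − 1 = -9.1213%
Error = -10.9100% − (-9.1213%) = -1.7887% → -179 basis points.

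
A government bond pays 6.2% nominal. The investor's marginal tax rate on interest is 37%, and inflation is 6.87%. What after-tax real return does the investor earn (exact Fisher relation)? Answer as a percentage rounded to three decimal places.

After-tax nominal return = 6.2% × (1 − 0.37) = 3.9060%.
1 + r = 1.03906 / 1.06870 = 0.9722654
After-tax real rate = 0.9722654 − 1 → -2.773%.

-2.773%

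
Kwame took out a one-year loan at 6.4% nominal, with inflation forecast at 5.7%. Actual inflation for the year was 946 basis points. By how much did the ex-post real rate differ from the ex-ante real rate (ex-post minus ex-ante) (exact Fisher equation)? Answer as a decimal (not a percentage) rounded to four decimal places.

Ex-ante: (1 + 0.0640)/(1 + 0.0570) − 1 = 0.6623%
Ex-post: (1 + 0.0640)/(1 + 0.0946) − 1 = -2.7955%
Difference (ex-post − ex-ante) = -3.4578% → -0.0346.

-0.0346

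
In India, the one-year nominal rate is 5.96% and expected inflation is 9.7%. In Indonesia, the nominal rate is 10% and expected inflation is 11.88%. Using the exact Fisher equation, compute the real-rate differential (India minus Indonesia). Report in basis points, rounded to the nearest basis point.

-173 basis points

India: (1 + 0.0596)/(1 + 0.0970) − 1 = -3.4093%
Indonesia: (1 + 0.1000)/(1 + 0.1188) − 1 = -1.6804%
Differential = -3.4093% − (-1.6804%) = -1.7289% → -173 basis points.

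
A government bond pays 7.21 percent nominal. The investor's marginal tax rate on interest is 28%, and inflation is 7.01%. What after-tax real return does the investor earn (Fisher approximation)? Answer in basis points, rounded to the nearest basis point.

-182 basis points

After-tax nominal return = 7.21% × (1 − 0.28) = 5.1912%.
r ≈ 5.1912% − 7.01% → -182 basis points.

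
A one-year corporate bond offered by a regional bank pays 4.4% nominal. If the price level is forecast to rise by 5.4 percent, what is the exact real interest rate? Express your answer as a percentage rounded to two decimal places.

-0.95%

1 + r = 1.04400 / 1.05400 = 0.990512
r = 0.990512 − 1 = -0.9488%, i.e. -0.95%.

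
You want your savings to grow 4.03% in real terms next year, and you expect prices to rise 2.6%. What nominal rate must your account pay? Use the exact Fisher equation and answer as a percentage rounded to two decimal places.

6.73%

(1 + i) = (1 + r)(1 + π) = 1.04030 × 1.02600 = 1.0673478
i = 1.0673478 − 1, so the required nominal rate is 6.73%.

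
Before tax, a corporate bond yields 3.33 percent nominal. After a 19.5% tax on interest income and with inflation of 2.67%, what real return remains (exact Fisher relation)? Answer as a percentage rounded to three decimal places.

After-tax nominal return = 3.33% × (1 − 0.195) = 2.68065%.
1 + r = 1.0268065 / 1.02670 = 1.000104
After-tax real rate = 1.000104 − 1 → 0.010%.

0.010%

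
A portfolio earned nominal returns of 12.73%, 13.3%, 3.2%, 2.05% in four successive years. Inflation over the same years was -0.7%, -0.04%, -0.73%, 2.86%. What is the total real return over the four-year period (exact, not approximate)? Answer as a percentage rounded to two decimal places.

32.72%

Nominal growth factor = 1.1273 × 1.1330 × 1.0320 × 1.0205 = 1.345123
Price-level growth factor = 0.9930 × 0.9996 × 0.9927 × 1.0286 = 1.013538
Real growth factor = 1.345123 / 1.013538 = 1.327156
Total real return = 1.327156 − 1 → 32.72%.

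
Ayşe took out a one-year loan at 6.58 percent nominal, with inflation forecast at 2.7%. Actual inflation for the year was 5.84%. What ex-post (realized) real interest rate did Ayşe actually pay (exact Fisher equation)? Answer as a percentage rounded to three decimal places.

0.699%

Ex-post: (1 + 0.0658)/(1 + 0.0584) − 1 = 0.6992%
So the realized real rate is 0.699%.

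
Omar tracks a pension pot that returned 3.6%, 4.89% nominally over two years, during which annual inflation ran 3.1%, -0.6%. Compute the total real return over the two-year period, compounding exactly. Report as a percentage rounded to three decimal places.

Nominal growth factor = 1.0360 × 1.0489 = 1.086660
Price-level growth factor = 1.0310 × 0.9940 = 1.024814
Real growth factor = 1.086660 / 1.024814 = 1.060349
Total real return = 1.060349 − 1 → 6.035%.

6.035%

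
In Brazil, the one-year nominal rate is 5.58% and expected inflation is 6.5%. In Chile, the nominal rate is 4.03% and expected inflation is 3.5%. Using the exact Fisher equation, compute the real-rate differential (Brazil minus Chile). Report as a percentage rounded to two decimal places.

Brazil: (1 + 0.0558)/(1 + 0.0650) − 1 = -0.8638%
Chile: (1 + 0.0403)/(1 + 0.0350) − 1 = 0.5121%
Differential = -0.8638% − 0.5121% = -1.3759% → -1.38%.

-1.38%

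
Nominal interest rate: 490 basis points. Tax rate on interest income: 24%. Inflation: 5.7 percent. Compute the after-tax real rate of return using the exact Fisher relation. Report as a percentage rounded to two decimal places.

-1.87%

After-tax nominal return = 4.9% × (1 − 0.24) = 3.7240%.
1 + r = 1.03724 / 1.05700 = 0.981306
After-tax real rate = 0.981306 − 1 → -1.87%.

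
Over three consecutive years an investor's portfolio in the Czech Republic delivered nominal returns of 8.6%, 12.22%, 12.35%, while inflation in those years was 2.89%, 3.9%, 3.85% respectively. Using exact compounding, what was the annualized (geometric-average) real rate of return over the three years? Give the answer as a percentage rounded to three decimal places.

7.241%

Nominal growth factor = 1.0860 × 1.1222 × 1.1235 = 1.36921979
Price-level growth factor = 1.0289 × 1.0390 × 1.0385 = 1.11018464
Real growth factor = 1.36921979 / 1.11018464 = 1.23332618
Annualized real rate = 1.23332618^(1/3) − 1 = 7.2406% → 7.241%.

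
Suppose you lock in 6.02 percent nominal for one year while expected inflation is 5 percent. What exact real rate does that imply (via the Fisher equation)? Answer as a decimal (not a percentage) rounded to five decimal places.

1 + r = 1.06020 / 1.05000 = 1.009714
r = 1.009714 − 1 = 0.9714%, i.e. 0.00971.

0.00971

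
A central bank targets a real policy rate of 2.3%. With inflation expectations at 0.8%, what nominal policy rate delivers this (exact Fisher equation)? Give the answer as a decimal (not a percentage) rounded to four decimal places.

(1 + i) = (1 + r)(1 + π) = 1.02300 × 1.00800 = 1.031184
i = 1.031184 − 1, so the required nominal rate is 0.0312.

0.0312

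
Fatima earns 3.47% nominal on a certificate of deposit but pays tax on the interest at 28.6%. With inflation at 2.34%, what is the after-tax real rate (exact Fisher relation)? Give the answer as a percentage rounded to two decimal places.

After-tax nominal return = 3.47% × (1 − 0.286) = 2.47758%.
1 + r = 1.0247758 / 1.02340 = 1.001344
After-tax real rate = 1.001344 − 1 → 0.13%.

0.13%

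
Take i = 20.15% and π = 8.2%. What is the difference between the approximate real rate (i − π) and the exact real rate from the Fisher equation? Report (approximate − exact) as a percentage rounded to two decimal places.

0.91%

Approximate: r ≈ 20.150% − 8.200% = 11.9500%
Exact: (1 + 0.2015)/(1 + 0.0820) − 1 = 11.0444%
Error = 11.9500% − 11.0444% = 0.9056% → 0.91%.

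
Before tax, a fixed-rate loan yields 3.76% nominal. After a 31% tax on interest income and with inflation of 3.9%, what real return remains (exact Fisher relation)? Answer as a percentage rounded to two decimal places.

-1.26%

After-tax nominal return = 3.76% × (1 − 0.31) = 2.5944%.
1 + r = 1.025944 / 1.03900 = 0.987434
After-tax real rate = 0.987434 − 1 → -1.26%.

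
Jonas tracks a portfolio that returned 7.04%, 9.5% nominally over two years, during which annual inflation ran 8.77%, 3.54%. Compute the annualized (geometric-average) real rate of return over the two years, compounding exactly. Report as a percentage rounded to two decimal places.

Compound the nominal returns: 1.0704 × 1.0950 = 1.17208800.
Compound inflation: 1.0877 × 1.0354 = 1.12620458.
Deflate: 1.17208800 / 1.12620458 = 1.04074164.
Annualized real rate = 1.04074164^(1/2) − 1 = 2.0167% → 2.02%.

2.02%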